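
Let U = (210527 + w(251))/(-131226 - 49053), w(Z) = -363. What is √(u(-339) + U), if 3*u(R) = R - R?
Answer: 2*I*√1052448771/60093 ≈ 1.0797*I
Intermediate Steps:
U = -210164/180279 (U = (210527 - 363)/(-131226 - 49053) = 210164/(-180279) = 210164*(-1/180279) = -210164/180279 ≈ -1.1658)
u(R) = 0 (u(R) = (R - R)/3 = (⅓)*0 = 0)
√(u(-339) + U) = √(0 - 210164/180279) = √(-210164/180279) = 2*I*√1052448771/60093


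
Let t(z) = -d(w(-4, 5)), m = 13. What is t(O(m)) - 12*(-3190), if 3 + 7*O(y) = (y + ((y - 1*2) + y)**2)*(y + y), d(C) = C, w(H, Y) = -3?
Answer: 38283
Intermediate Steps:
O(y) = -3/7 + 2*y*(y + (-2 + 2*y)**2)/7 (O(y) = -3/7 + ((y + ((y - 1*2) + y)**2)*(y + y))/7 = -3/7 + ((y + ((y - 2) + y)**2)*(2*y))/7 = -3/7 + ((y + ((-2 + y) + y)**2)*(2*y))/7 = -3/7 + ((y + (-2 + 2*y)**2)*(2*y))/7 = -3/7 + (2*y*(y + (-2 + 2*y)**2))/7 = -3/7 + 2*y*(y + (-2 + 2*y)**2)/7)
t(z) = 3 (t(z) = -1*(-3) = 3)
t(O(m)) - 12*(-3190) = 3 - 12*(-3190) = 3 + 38280 = 38283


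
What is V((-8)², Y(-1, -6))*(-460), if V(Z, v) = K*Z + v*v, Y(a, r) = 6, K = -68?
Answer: 1985360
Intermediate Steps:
V(Z, v) = v² - 68*Z (V(Z, v) = -68*Z + v*v = -68*Z + v² = v² - 68*Z)
V((-8)², Y(-1, -6))*(-460) = (6² - 68*(-8)²)*(-460) = (36 - 68*64)*(-460) = (36 - 4352)*(-460) = -4316*(-460) = 1985360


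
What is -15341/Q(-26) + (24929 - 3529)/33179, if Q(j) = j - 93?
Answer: 511545639/3948301 ≈ 129.56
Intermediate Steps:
Q(j) = -93 + j
-15341/Q(-26) + (24929 - 3529)/33179 = -15341/(-93 - 26) + (24929 - 3529)/33179 = -15341/(-119) + 21400*(1/33179) = -15341*(-1/119) + 21400/33179 = 15341/119 + 21400/33179 = 511545639/3948301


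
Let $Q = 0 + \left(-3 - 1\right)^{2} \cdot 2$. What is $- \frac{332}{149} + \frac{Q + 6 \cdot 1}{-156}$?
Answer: $- \frac{28727}{11622} \approx -2.4718$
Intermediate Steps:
$Q = 32$ ($Q = 0 + \left(-4\right)^{2} \cdot 2 = 0 + 16 \cdot 2 = 0 + 32 = 32$)
$- \frac{332}{149} + \frac{Q + 6 \cdot 1}{-156} = - \frac{332}{149} + \frac{32 + 6 \cdot 1}{-156} = \left(-332\right) \frac{1}{149} + \left(32 + 6\right) \left(- \frac{1}{156}\right) = - \frac{332}{149} + 38 \left(- \frac{1}{156}\right) = - \frac{332}{149} - \frac{19}{78} = - \frac{28727}{11622}$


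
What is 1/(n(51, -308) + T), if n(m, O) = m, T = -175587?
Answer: -1/175536 ≈ -5.6968e-6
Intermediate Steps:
1/(n(51, -308) + T) = 1/(51 - 175587) = 1/(-175536) = -1/175536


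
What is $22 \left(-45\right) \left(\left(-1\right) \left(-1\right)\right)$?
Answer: $-990$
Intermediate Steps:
$22 \left(-45\right) \left(\left(-1\right) \left(-1\right)\right) = \left(-990\right) 1 = -990$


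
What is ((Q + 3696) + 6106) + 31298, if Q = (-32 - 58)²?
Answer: 49200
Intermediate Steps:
Q = 8100 (Q = (-90)² = 8100)
((Q + 3696) + 6106) + 31298 = ((8100 + 3696) + 6106) + 31298 = (11796 + 6106) + 31298 = 17902 + 31298 = 49200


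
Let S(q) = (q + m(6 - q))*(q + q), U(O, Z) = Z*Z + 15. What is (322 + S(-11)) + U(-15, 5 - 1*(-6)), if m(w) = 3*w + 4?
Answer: -510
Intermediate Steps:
m(w) = 4 + 3*w
U(O, Z) = 15 + Z² (U(O, Z) = Z² + 15 = 15 + Z²)
S(q) = 2*q*(22 - 2*q) (S(q) = (q + (4 + 3*(6 - q)))*(q + q) = (q + (4 + (18 - 3*q)))*(2*q) = (q + (22 - 3*q))*(2*q) = (22 - 2*q)*(2*q) = 2*q*(22 - 2*q))
(322 + S(-11)) + U(-15, 5 - 1*(-6)) = (322 + 4*(-11)*(11 - 1*(-11))) + (15 + (5 - 1*(-6))²) = (322 + 4*(-11)*(11 + 11)) + (15 + (5 + 6)²) = (322 + 4*(-11)*22) + (15 + 11²) = (322 - 968) + (15 + 121) = -646 + 136 = -510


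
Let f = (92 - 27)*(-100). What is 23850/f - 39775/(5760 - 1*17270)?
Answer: -15976/74815 ≈ -0.21354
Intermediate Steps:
f = -6500 (f = 65*(-100) = -6500)
23850/f - 39775/(5760 - 1*17270) = 23850/(-6500) - 39775/(5760 - 1*17270) = 23850*(-1/6500) - 39775/(5760 - 17270) = -477/130 - 39775/(-11510) = -477/130 - 39775*(-1/11510) = -477/130 + 7955/2302 = -15976/74815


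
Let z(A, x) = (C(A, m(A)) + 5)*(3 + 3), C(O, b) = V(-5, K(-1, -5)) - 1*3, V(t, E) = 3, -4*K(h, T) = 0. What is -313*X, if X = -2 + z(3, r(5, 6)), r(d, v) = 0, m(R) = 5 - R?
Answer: -8764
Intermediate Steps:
K(h, T) = 0 (K(h, T) = -¼*0 = 0)
C(O, b) = 0 (C(O, b) = 3 - 1*3 = 3 - 3 = 0)
z(A, x) = 30 (z(A, x) = (0 + 5)*(3 + 3) = 5*6 = 30)
X = 28 (X = -2 + 30 = 28)
-313*X = -313*28 = -8764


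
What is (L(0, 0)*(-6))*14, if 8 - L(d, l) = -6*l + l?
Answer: -672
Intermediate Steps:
L(d, l) = 8 + 5*l (L(d, l) = 8 - (-6*l + l) = 8 - (-5)*l = 8 + 5*l)
(L(0, 0)*(-6))*14 = ((8 + 5*0)*(-6))*14 = ((8 + 0)*(-6))*14 = (8*(-6))*14 = -48*14 = -672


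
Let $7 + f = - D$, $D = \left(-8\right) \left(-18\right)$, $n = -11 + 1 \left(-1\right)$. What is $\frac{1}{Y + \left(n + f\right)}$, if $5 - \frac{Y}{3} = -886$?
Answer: $\frac{1}{2510} \approx 0.00039841$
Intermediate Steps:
$Y = 2673$ ($Y = 15 - -2658 = 15 + 2658 = 2673$)
$n = -12$ ($n = -11 - 1 = -12$)
$D = 144$
$f = -151$ ($f = -7 - 144 = -151$)
$\frac{1}{Y + \left(n + f\right)} = \frac{1}{2673 - 163} = \frac{1}{2510}$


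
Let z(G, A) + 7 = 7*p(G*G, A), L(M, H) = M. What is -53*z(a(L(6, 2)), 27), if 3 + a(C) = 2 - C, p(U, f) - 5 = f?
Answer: -11501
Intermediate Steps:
p(U, f) = 5 + f
a(C) = -1 - C (a(C) = -3 + (2 - C) = -1 - C)
z(G, A) = 28 + 7*A (z(G, A) = -7 + 7*(5 + A) = -7 + (35 + 7*A) = 28 + 7*A)
-53*z(a(L(6, 2)), 27) = -53*(28 + 7*27) = -53*(28 + 189) = -53*217 = -11501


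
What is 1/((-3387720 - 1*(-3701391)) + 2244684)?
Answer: 1/2558355 ≈ 3.9088e-7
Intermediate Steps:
1/((-3387720 - 1*(-3701391)) + 2244684) = 1/((-3387720 + 3701391) + 2244684) = 1/(313671 + 2244684) = 1/2558355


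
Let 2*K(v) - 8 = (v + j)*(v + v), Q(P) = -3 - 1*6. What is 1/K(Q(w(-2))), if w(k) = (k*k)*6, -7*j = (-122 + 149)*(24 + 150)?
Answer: 7/42877 ≈ 0.00016326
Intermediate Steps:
j = -4698/7 (j = -(-122 + 149)*(24 + 150)/7 = -27*174/7 = -⅐*4698 = -4698/7 ≈ -671.14)
w(k) = 6*k² (w(k) = k²*6 = 6*k²)
Q(P) = -9 (Q(P) = -3 - 6 = -9)
K(v) = 4 + v*(-4698/7 + v) (K(v) = 4 + ((v - 4698/7)*(v + v))/2 = 4 + ((-4698/7 + v)*(2*v))/2 = 4 + (2*v*(-4698/7 + v))/2 = 4 + v*(-4698/7 + v))
1/K(Q(w(-2))) = 1/(4 + (-9)² - 4698/7*(-9)) = 1/(4 + 81 + 42282/7) = 1/(42877/7) = 7/42877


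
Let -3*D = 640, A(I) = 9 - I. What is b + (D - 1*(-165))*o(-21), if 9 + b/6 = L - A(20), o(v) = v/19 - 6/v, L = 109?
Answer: 281539/399 ≈ 705.61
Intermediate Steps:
D = -640/3 (D = -⅓*640 = -640/3 ≈ -213.33)
o(v) = -6/v + v/19 (o(v) = v*(1/19) - 6/v = v/19 - 6/v = -6/v + v/19)
b = 666 (b = -54 + 6*(109 - (9 - 1*20)) = -54 + 6*(109 - (9 - 20)) = -54 + 6*(109 - 1*(-11)) = -54 + 6*(109 + 11) = -54 + 6*120 = -54 + 720 = 666)
b + (D - 1*(-165))*o(-21) = 666 + (-640/3 - 1*(-165))*(-6/(-21) + (1/19)*(-21)) = 666 + (-640/3 + 165)*(-6*(-1/21) - 21/19) = 666 - 145*(2/7 - 21/19)/3 = 666 - 145/3*(-109/133) = 666 + 15805/399 = 281539/399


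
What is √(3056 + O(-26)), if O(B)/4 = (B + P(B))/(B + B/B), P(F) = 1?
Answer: 6*√85 ≈ 55.317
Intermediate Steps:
O(B) = 4 (O(B) = 4*((B + 1)/(B + B/B)) = 4*((1 + B)/(B + 1)) = 4*((1 + B)/(1 + B)) = 4*1 = 4)
√(3056 + O(-26)) = √(3056 + 4) = √3060 = 6*√85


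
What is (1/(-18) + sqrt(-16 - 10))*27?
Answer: -3/2 + 27*I*sqrt(26) ≈ -1.5 + 137.67*I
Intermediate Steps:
(1/(-18) + sqrt(-16 - 10))*27 = (-1/18 + sqrt(-26))*27 = (-1/18 + I*sqrt(26))*27 = -3/2 + 27*I*sqrt(26)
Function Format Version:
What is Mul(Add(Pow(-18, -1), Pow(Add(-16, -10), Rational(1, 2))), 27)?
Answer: Add(Rational(-3, 2), Mul(27, I, Pow(26, Rational(1, 2)))) ≈ Add(-1.5000, Mul(137.67, I))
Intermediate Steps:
Mul(Add(Pow(-18, -1), Pow(Add(-16, -10), Rational(1, 2))), 27) = Mul(Add(Rational(-1, 18), Pow(-26, Rational(1, 2))), 27) = Mul(Add(Rational(-1, 18), Mul(I, Pow(26, Rational(1, 2)))), 27) = Add(Rational(-3, 2), Mul(27, I, Pow(26, Rational(1, 2))))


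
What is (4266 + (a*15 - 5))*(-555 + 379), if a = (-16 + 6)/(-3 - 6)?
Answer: -2258608/3 ≈ -7.5287e+5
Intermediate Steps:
a = 10/9 (a = -10/(-9) = -10*(-⅑) = 10/9 ≈ 1.1111)
(4266 + (a*15 - 5))*(-555 + 379) = (4266 + ((10/9)*15 - 5))*(-555 + 379) = (4266 + (50/3 - 5))*(-176) = (4266 + 35/3)*(-176) = (12833/3)*(-176) = -2258608/3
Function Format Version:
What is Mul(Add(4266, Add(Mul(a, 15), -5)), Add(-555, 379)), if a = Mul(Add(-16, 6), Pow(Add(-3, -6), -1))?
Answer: Rational(-2258608, 3) ≈ -7.5287e+5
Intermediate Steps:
a = Rational(10, 9) (a = Mul(-10, Pow(-9, -1)) = Mul(-10, Rational(-1, 9)) = Rational(10, 9) ≈ 1.1111)
Mul(Add(4266, Add(Mul(a, 15), -5)), Add(-555, 379)) = Mul(Add(4266, Add(Mul(Rational(10, 9), 15), -5)), Add(-555, 379)) = Mul(Add(4266, Add(Rational(50, 3), -5)), -176) = Mul(Add(4266, Rational(35, 3)), -176) = Mul(Rational(12833, 3), -176) = Rational(-2258608, 3)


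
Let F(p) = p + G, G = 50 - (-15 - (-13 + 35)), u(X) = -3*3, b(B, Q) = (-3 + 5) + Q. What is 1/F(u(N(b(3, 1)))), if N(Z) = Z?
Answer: 1/78 ≈ 0.012821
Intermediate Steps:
b(B, Q) = 2 + Q
u(X) = -9
G = 87 (G = 50 - (-15 - 1*22) = 50 - (-15 - 22) = 50 - 1*(-37) = 50 + 37 = 87)
F(p) = 87 + p (F(p) = p + 87 = 87 + p)
1/F(u(N(b(3, 1)))) = 1/(87 - 9) = 1/78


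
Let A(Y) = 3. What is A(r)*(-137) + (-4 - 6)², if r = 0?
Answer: -311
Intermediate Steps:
A(r)*(-137) + (-4 - 6)² = 3*(-137) + (-4 - 6)² = -411 + (-10)² = -411 + 100 = -311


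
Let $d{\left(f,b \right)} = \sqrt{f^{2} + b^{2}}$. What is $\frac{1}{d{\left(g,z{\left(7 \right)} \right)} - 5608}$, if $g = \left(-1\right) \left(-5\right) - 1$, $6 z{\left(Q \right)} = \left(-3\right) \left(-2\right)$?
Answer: $- \frac{5608}{31449647} - \frac{\sqrt{17}}{31449647} \approx -0.00017845$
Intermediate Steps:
$z{\left(Q \right)} = 1$ ($z{\left(Q \right)} = \frac{\left(-3\right) \left(-2\right)}{6} = \frac{1}{6} \cdot 6 = 1$)
$g = 4$ ($g = 5 - 1 = 4$)
$d{\left(f,b \right)} = \sqrt{b^{2} + f^{2}}$
$\frac{1}{d{\left(g,z{\left(7 \right)} \right)} - 5608} = \frac{1}{\sqrt{1^{2} + 4^{2}} - 5608} = \frac{1}{\sqrt{1 + 16} - 5608} = \frac{1}{\sqrt{17} - 5608} = \frac{1}{-5608 + \sqrt{17}}$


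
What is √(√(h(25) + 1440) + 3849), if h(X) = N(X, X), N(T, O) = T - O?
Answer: √(3849 + 12*√10) ≈ 62.345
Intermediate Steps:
h(X) = 0 (h(X) = X - X = 0)
√(√(h(25) + 1440) + 3849) = √(√(0 + 1440) + 3849) = √(√1440 + 3849) = √(12*√10 + 3849) = √(3849 + 12*√10)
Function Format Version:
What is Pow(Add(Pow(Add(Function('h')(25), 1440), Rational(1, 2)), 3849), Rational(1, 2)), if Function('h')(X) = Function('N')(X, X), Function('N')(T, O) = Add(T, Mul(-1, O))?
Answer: Pow(Add(3849, Mul(12, Pow(10, Rational(1, 2)))), Rational(1, 2)) ≈ 62.345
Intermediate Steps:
Function('h')(X) = 0 (Function('h')(X) = Add(X, Mul(-1, X)) = 0)
Pow(Add(Pow(Add(Function('h')(25), 1440), Rational(1, 2)), 3849), Rational(1, 2)) = Pow(Add(Pow(Add(0, 1440), Rational(1, 2)), 3849), Rational(1, 2)) = Pow(Add(Pow(1440, Rational(1, 2)), 3849), Rational(1, 2)) = Pow(Add(Mul(12, Pow(10, Rational(1, 2))), 3849), Rational(1, 2)) = Pow(Add(3849, Mul(12, Pow(10, Rational(1, 2)))), Rational(1, 2))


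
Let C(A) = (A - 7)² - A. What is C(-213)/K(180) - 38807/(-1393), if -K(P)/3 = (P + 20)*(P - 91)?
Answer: 2004575891/74386200 ≈ 26.948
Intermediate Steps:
C(A) = (-7 + A)² - A
K(P) = -3*(-91 + P)*(20 + P) (K(P) = -3*(P + 20)*(P - 91) = -3*(20 + P)*(-91 + P) = -3*(-91 + P)*(20 + P))
C(-213)/K(180) - 38807/(-1393) = ((-7 - 213)² - 1*(-213))/(5460 - 3*180² + 213*180) - 38807/(-1393) = ((-220)² + 213)/(5460 - 3*32400 + 38340) - 38807*(-1/1393) = (48400 + 213)/(5460 - 97200 + 38340) + 38807/1393 = 48613/(-53400) + 38807/1393 = 48613*(-1/53400) + 38807/1393 = -48613/53400 + 38807/1393 = 2004575891/74386200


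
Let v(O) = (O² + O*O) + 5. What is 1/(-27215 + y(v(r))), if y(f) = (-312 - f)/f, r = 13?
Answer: -343/9335400 ≈ -3.6742e-5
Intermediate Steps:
v(O) = 5 + 2*O² (v(O) = (O² + O²) + 5 = 2*O² + 5 = 5 + 2*O²)
y(f) = (-312 - f)/f
1/(-27215 + y(v(r))) = 1/(-27215 + (-312 - (5 + 2*13²))/(5 + 2*13²)) = 1/(-27215 + (-312 - (5 + 2*169))/(5 + 2*169)) = 1/(-27215 + (-312 - (5 + 338))/(5 + 338)) = 1/(-27215 + (-312 - 1*343)/343) = 1/(-27215 + (-312 - 343)/343) = 1/(-27215 + (1/343)*(-655)) = 1/(-27215 - 655/343) = 1/(-9335400/343) = -343/9335400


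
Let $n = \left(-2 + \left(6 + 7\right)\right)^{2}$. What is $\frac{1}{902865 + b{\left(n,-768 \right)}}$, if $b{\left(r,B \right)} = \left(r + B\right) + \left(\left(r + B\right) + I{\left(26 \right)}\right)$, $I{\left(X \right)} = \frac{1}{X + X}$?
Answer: $\frac{52}{46881693} \approx 1.1092 \cdot 10^{-6}$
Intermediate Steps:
$I{\left(X \right)} = \frac{1}{2 X}$
$n = 121$ ($n = \left(-2 + 13\right)^{2} = 11^{2} = 121$)
$b{\left(r,B \right)} = \frac{1}{52} + 2 B + 2 r$ ($b{\left(r,B \right)} = \left(r + B\right) + \left(\left(r + B\right) + \frac{1}{2 \cdot 26}\right) = \left(B + r\right) + \left(\left(B + r\right) + \frac{1}{2} \cdot \frac{1}{26}\right) = \left(B + r\right) + \left(\left(B + r\right) + \frac{1}{52}\right) = \left(B + r\right) + \left(\frac{1}{52} + B + r\right) = \frac{1}{52} + 2 B + 2 r$)
$\frac{1}{902865 + b{\left(n,-768 \right)}} = \frac{1}{902865 + \left(\frac{1}{52} + 2 \left(-768\right) + 2 \cdot 121\right)} = \frac{1}{902865 + \left(\frac{1}{52} - 1536 + 242\right)} = \frac{1}{902865 - \frac{67287}{52}} = \frac{1}{\frac{46881693}{52}} = \frac{52}{46881693}$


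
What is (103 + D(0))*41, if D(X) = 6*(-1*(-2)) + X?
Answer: 4715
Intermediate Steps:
D(X) = 12 + X (D(X) = 6*2 + X = 12 + X)
(103 + D(0))*41 = (103 + (12 + 0))*41 = (103 + 12)*41 = 115*41 = 4715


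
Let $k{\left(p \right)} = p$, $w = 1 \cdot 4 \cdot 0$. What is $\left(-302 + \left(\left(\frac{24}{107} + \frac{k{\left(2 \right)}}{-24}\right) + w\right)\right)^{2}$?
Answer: $\frac{150223682569}{1648656} \approx 91119.0$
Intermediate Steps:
$w = 0$ ($w = 4 \cdot 0 = 0$)
$\left(-302 + \left(\left(\frac{24}{107} + \frac{k{\left(2 \right)}}{-24}\right) + w\right)\right)^{2} = \left(-302 + \left(\left(\frac{24}{107} + \frac{2}{-24}\right) + 0\right)\right)^{2} = \left(-302 + \left(\left(24 \cdot \frac{1}{107} + 2 \left(- \frac{1}{24}\right)\right) + 0\right)\right)^{2} = \left(-302 + \left(\left(\frac{24}{107} - \frac{1}{12}\right) + 0\right)\right)^{2} = \left(-302 + \left(\frac{181}{1284} + 0\right)\right)^{2} = \left(-302 + \frac{181}{1284}\right)^{2} = \left(- \frac{387587}{1284}\right)^{2} = \frac{150223682569}{1648656}$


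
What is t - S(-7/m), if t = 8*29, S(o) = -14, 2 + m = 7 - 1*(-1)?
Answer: 246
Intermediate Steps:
m = 6 (m = -2 + (7 - 1*(-1)) = -2 + (7 + 1) = -2 + 8 = 6)
t = 232
t - S(-7/m) = 232 - 1*(-14) = 232 + 14 = 246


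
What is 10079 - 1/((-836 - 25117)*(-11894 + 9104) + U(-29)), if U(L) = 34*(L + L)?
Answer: 729789124941/72406898 ≈ 10079.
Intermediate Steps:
U(L) = 68*L (U(L) = 34*(2*L) = 68*L)
10079 - 1/((-836 - 25117)*(-11894 + 9104) + U(-29)) = 10079 - 1/((-836 - 25117)*(-11894 + 9104) + 68*(-29)) = 10079 - 1/(-25953*(-2790) - 1972) = 10079 - 1/(72408870 - 1972) = 10079 - 1/72406898 = 729789124941/72406898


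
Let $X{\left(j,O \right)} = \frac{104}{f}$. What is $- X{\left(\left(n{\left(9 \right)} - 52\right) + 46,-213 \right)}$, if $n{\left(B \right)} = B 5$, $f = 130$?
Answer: $- \frac{4}{5} \approx -0.8$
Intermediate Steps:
$n{\left(B \right)} = 5 B$
$X{\left(j,O \right)} = \frac{4}{5}$ ($X{\left(j,O \right)} = \frac{104}{130} = 104 \cdot \frac{1}{130} = \frac{4}{5}$)
$- X{\left(\left(n{\left(9 \right)} - 52\right) + 46,-213 \right)} = \left(-1\right) \frac{4}{5} = - \frac{4}{5}$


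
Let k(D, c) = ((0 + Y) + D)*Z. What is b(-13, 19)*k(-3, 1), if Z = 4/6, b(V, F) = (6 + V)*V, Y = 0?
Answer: -182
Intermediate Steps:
b(V, F) = V*(6 + V)
Z = 2/3 (Z = (1/6)*4 = 2/3 ≈ 0.66667)
k(D, c) = 2*D/3 (k(D, c) = ((0 + 0) + D)*(2/3) = (0 + D)*(2/3) = D*(2/3) = 2*D/3)
b(-13, 19)*k(-3, 1) = (-13*(6 - 13))*((2/3)*(-3)) = -13*(-7)*(-2) = 91*(-2) = -182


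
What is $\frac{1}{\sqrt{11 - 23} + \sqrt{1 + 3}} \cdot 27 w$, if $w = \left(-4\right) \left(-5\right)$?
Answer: $\frac{135}{2} - \frac{135 i \sqrt{3}}{2} \approx 67.5 - 116.91 i$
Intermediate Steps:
$w = 20$
$\frac{1}{\sqrt{11 - 23} + \sqrt{1 + 3}} \cdot 27 w = \frac{1}{\sqrt{11 - 23} + \sqrt{1 + 3}} \cdot 27 \cdot 20 = \frac{1}{\sqrt{-12} + \sqrt{4}} \cdot 27 \cdot 20 = \frac{1}{2 i \sqrt{3} + 2} \cdot 27 \cdot 20 = \frac{1}{2 + 2 i \sqrt{3}} \cdot 27 \cdot 20 = \frac{27}{2 + 2 i \sqrt{3}} \cdot 20 = \frac{540}{2 + 2 i \sqrt{3}}$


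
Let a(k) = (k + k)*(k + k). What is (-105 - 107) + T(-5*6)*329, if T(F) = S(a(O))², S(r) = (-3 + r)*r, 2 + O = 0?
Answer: 14233644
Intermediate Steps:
O = -2 (O = -2 + 0 = -2)
a(k) = 4*k² (a(k) = (2*k)*(2*k) = 4*k²)
S(r) = r*(-3 + r)
T(F) = 43264 (T(F) = ((4*(-2)²)*(-3 + 4*(-2)²))² = ((4*4)*(-3 + 4*4))² = (16*(-3 + 16))² = (16*13)² = 208² = 43264)
(-105 - 107) + T(-5*6)*329 = (-105 - 107) + 43264*329 = -212 + 14233856 = 14233644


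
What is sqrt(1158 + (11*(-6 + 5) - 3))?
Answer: 2*sqrt(286) ≈ 33.823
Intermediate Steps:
sqrt(1158 + (11*(-6 + 5) - 3)) = sqrt(1158 + (11*(-1) - 3)) = sqrt(1158 + (-11 - 3)) = sqrt(1158 - 14) = sqrt(1144) = 2*sqrt(286)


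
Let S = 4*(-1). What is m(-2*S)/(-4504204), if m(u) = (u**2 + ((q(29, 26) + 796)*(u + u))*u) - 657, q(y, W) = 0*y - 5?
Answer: -100655/4504204 ≈ -0.022347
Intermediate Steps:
S = -4
q(y, W) = -5 (q(y, W) = 0 - 5 = -5)
m(u) = -657 + 1583*u**2 (m(u) = (u**2 + ((-5 + 796)*(u + u))*u) - 657 = (u**2 + (791*(2*u))*u) - 657 = (u**2 + (1582*u)*u) - 657 = (u**2 + 1582*u**2) - 657 = 1583*u**2 - 657 = -657 + 1583*u**2)
m(-2*S)/(-4504204) = (-657 + 1583*(-2*(-4))**2)/(-4504204) = (-657 + 1583*8**2)*(-1/4504204) = (-657 + 1583*64)*(-1/4504204) = (-657 + 101312)*(-1/4504204) = 100655*(-1/4504204) = -100655/4504204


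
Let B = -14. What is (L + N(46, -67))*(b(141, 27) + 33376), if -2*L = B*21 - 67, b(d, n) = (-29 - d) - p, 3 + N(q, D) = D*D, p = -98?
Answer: 155413116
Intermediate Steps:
N(q, D) = -3 + D² (N(q, D) = -3 + D*D = -3 + D²)
b(d, n) = 69 - d (b(d, n) = (-29 - d) - 1*(-98) = (-29 - d) + 98 = 69 - d)
L = 361/2 (L = -(-14*21 - 67)/2 = -(-294 - 67)/2 = -½*(-361) = 361/2 ≈ 180.50)
(L + N(46, -67))*(b(141, 27) + 33376) = (361/2 + (-3 + (-67)²))*((69 - 1*141) + 33376) = (361/2 + (-3 + 4489))*((69 - 141) + 33376) = (361/2 + 4486)*(-72 + 33376) = (9333/2)*33304 = 155413116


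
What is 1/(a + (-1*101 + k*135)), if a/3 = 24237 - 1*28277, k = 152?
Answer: 1/8299 ≈ 0.00012050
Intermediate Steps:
a = -12120 (a = 3*(24237 - 1*28277) = 3*(24237 - 28277) = 3*(-4040) = -12120)
1/(a + (-1*101 + k*135)) = 1/(-12120 + (-1*101 + 152*135)) = 1/(-12120 + (-101 + 20520)) = 1/(-12120 + 20419) = 1/8299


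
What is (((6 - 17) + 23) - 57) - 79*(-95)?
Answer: 7460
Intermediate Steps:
(((6 - 17) + 23) - 57) - 79*(-95) = ((-11 + 23) - 57) + 7505 = (12 - 57) + 7505 = -45 + 7505 = 7460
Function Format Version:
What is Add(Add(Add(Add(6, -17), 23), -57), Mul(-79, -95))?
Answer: 7460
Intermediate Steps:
Add(Add(Add(Add(6, -17), 23), -57), Mul(-79, -95)) = Add(Add(Add(-11, 23), -57), 7505) = Add(Add(12, -57), 7505) = Add(-45, 7505) = 7460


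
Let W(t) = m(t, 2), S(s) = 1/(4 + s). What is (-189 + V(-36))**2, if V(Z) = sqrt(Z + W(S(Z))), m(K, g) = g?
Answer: (189 - I*sqrt(34))**2 ≈ 35687.0 - 2204.1*I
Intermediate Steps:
W(t) = 2
V(Z) = sqrt(2 + Z) (V(Z) = sqrt(Z + 2) = sqrt(2 + Z))
(-189 + V(-36))**2 = (-189 + sqrt(2 - 36))**2 = (-189 + sqrt(-34))**2 = (-189 + I*sqrt(34))**2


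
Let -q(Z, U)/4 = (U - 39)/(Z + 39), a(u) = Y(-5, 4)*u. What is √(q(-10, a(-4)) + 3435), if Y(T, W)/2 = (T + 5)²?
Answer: √2893359/29 ≈ 58.655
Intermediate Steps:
Y(T, W) = 2*(5 + T)² (Y(T, W) = 2*(T + 5)² = 2*(5 + T)²)
a(u) = 0 (a(u) = (2*(5 - 5)²)*u = (2*0²)*u = (2*0)*u = 0*u = 0)
q(Z, U) = -4*(-39 + U)/(39 + Z) (q(Z, U) = -4*(U - 39)/(Z + 39) = -4*(-39 + U)/(39 + Z))
√(q(-10, a(-4)) + 3435) = √(4*(39 - 1*0)/(39 - 10) + 3435) = √(4*(39 + 0)/29 + 3435) = √(4*(1/29)*39 + 3435) = √(156/29 + 3435) = √(99771/29) = √2893359/29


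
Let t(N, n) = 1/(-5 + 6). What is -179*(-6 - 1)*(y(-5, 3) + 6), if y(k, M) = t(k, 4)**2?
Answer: 8771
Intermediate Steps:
t(N, n) = 1 (t(N, n) = 1/1 = 1)
y(k, M) = 1 (y(k, M) = 1**2 = 1)
-179*(-6 - 1)*(y(-5, 3) + 6) = -179*(-6 - 1)*(1 + 6) = -(-1253)*7 = -179*(-49) = 8771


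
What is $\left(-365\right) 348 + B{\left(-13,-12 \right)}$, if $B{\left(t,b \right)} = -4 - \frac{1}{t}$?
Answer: $- \frac{1651311}{13} \approx -1.2702 \cdot 10^{5}$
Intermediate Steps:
$\left(-365\right) 348 + B{\left(-13,-12 \right)} = \left(-365\right) 348 - \frac{51}{13} = -127020 - \frac{51}{13} = - \frac{1651311}{13}$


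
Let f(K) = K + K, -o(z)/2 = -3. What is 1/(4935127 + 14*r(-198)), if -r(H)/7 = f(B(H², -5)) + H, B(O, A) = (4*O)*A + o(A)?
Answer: 1/158633035 ≈ 6.3039e-9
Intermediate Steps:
o(z) = 6 (o(z) = -2*(-3) = 6)
B(O, A) = 6 + 4*A*O (B(O, A) = (4*O)*A + 6 = 4*A*O + 6 = 6 + 4*A*O)
f(K) = 2*K
r(H) = -84 - 7*H + 280*H² (r(H) = -7*(2*(6 + 4*(-5)*H²) + H) = -7*(2*(6 - 20*H²) + H) = -7*((12 - 40*H²) + H) = -7*(12 + H - 40*H²) = -84 - 7*H + 280*H²)
1/(4935127 + 14*r(-198)) = 1/(4935127 + 14*(-84 - 7*(-198) + 280*(-198)²)) = 1/(4935127 + 14*(-84 + 1386 + 280*39204)) = 1/(4935127 + 14*(-84 + 1386 + 10977120)) = 1/(4935127 + 14*10978422) = 1/(4935127 + 153697908) = 1/158633035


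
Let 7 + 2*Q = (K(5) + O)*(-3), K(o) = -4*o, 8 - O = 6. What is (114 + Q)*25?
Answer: 6875/2 ≈ 3437.5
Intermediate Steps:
O = 2 (O = 8 - 1*6 = 8 - 6 = 2)
Q = 47/2 (Q = -7/2 + ((-4*5 + 2)*(-3))/2 = -7/2 + ((-20 + 2)*(-3))/2 = -7/2 + (-18*(-3))/2 = -7/2 + (½)*54 = -7/2 + 27 = 47/2 ≈ 23.500)
(114 + Q)*25 = (114 + 47/2)*25 = (275/2)*25 = 6875/2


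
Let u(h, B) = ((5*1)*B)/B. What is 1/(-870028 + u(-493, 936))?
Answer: -1/870023 ≈ -1.1494e-6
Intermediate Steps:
u(h, B) = 5 (u(h, B) = (5*B)/B = 5)
1/(-870028 + u(-493, 936)) = 1/(-870028 + 5) = 1/(-870023) = -1/870023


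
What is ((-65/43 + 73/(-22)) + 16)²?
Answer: 111661489/894916 ≈ 124.77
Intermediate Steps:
((-65/43 + 73/(-22)) + 16)² = ((-65*1/43 + 73*(-1/22)) + 16)² = ((-65/43 - 73/22) + 16)² = (-4569/946 + 16)² = (10567/946)² = 111661489/894916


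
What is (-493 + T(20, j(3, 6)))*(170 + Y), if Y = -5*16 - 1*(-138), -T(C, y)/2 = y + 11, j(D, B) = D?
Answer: -118788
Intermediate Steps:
T(C, y) = -22 - 2*y (T(C, y) = -2*(y + 11) = -2*(11 + y) = -22 - 2*y)
Y = 58 (Y = -80 + 138 = 58)
(-493 + T(20, j(3, 6)))*(170 + Y) = (-493 + (-22 - 2*3))*(170 + 58) = (-493 + (-22 - 6))*228 = (-493 - 28)*228 = -521*228 = -118788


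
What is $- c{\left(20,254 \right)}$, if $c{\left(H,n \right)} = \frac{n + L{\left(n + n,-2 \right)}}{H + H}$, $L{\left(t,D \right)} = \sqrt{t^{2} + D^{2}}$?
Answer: $- \frac{127}{20} - \frac{\sqrt{64517}}{20} \approx -19.05$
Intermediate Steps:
$L{\left(t,D \right)} = \sqrt{D^{2} + t^{2}}$
$c{\left(H,n \right)} = \frac{n + \sqrt{4 + 4 n^{2}}}{2 H}$ ($c{\left(H,n \right)} = \frac{n + \sqrt{\left(-2\right)^{2} + \left(n + n\right)^{2}}}{H + H} = \frac{n + \sqrt{4 + \left(2 n\right)^{2}}}{2 H} = \left(n + \sqrt{4 + 4 n^{2}}\right) \frac{1}{2 H} = \frac{n + \sqrt{4 + 4 n^{2}}}{2 H}$)
$- c{\left(20,254 \right)} = - \frac{\sqrt{1 + 254^{2}} + \frac{1}{2} \cdot 254}{20} = - \frac{\sqrt{1 + 64516} + 127}{20} = - \frac{\sqrt{64517} + 127}{20} = - \frac{127 + \sqrt{64517}}{20} = - (\frac{127}{20} + \frac{\sqrt{64517}}{20}) = - \frac{127}{20} - \frac{\sqrt{64517}}{20}$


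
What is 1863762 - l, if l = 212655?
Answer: 1651107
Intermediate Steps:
1863762 - l = 1863762 - 1*212655 = 1863762 - 212655 = 1651107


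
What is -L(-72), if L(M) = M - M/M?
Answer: 73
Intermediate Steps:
L(M) = -1 + M (L(M) = M - 1*1 = M - 1 = -1 + M)
-L(-72) = -(-1 - 72) = -1*(-73) = 73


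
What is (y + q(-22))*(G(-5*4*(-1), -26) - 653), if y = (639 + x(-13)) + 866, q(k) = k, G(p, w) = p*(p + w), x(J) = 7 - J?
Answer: -1161819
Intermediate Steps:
y = 1525 (y = (639 + (7 - 1*(-13))) + 866 = (639 + (7 + 13)) + 866 = (639 + 20) + 866 = 659 + 866 = 1525)
(y + q(-22))*(G(-5*4*(-1), -26) - 653) = (1525 - 22)*((-5*4*(-1))*(-5*4*(-1) - 26) - 653) = 1503*((-20*(-1))*(-20*(-1) - 26) - 653) = 1503*(20*(20 - 26) - 653) = 1503*(20*(-6) - 653) = 1503*(-120 - 653) = 1503*(-773) = -1161819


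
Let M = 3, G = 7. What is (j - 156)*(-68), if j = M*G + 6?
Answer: 8772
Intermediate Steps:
j = 27 (j = 3*7 + 6 = 21 + 6 = 27)
(j - 156)*(-68) = (27 - 156)*(-68) = -129*(-68) = 8772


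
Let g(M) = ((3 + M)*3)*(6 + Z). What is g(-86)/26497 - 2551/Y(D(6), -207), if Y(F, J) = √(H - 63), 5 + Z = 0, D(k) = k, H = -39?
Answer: -249/26497 + 2551*I*√102/102 ≈ -0.0093973 + 252.59*I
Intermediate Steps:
Z = -5 (Z = -5 + 0 = -5)
Y(F, J) = I*√102 (Y(F, J) = √(-39 - 63) = √(-102) = I*√102)
g(M) = 9 + 3*M (g(M) = ((3 + M)*3)*(6 - 5) = (9 + 3*M)*1 = 9 + 3*M)
g(-86)/26497 - 2551/Y(D(6), -207) = (9 + 3*(-86))/26497 - 2551*(-I*√102/102) = (9 - 258)*(1/26497) - (-2551)*I*√102/102 = -249*1/26497 + 2551*I*√102/102 = -249/26497 + 2551*I*√102/102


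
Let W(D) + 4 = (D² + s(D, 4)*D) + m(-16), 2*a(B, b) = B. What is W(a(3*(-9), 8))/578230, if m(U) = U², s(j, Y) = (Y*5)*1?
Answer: 657/2312920 ≈ 0.00028406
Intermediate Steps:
s(j, Y) = 5*Y (s(j, Y) = (5*Y)*1 = 5*Y)
a(B, b) = B/2
W(D) = 252 + D² + 20*D (W(D) = -4 + ((D² + (5*4)*D) + (-16)²) = -4 + ((D² + 20*D) + 256) = -4 + (256 + D² + 20*D) = 252 + D² + 20*D)
W(a(3*(-9), 8))/578230 = (252 + ((3*(-9))/2)² + 20*((3*(-9))/2))/578230 = (252 + ((½)*(-27))² + 20*((½)*(-27)))*(1/578230) = (252 + (-27/2)² + 20*(-27/2))*(1/578230) = (252 + 729/4 - 270)*(1/578230) = (657/4)*(1/578230) = 657/2312920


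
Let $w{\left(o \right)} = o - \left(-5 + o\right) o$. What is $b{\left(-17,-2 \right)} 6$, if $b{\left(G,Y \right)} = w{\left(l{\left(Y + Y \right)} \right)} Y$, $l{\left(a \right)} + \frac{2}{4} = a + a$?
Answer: $1479$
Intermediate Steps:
$l{\left(a \right)} = - \frac{1}{2} + 2 a$ ($l{\left(a \right)} = - \frac{1}{2} + \left(a + a\right) = - \frac{1}{2} + 2 a$)
$w{\left(o \right)} = o - o \left(-5 + o\right)$
$b{\left(G,Y \right)} = Y \left(- \frac{1}{2} + 4 Y\right) \left(\frac{13}{2} - 4 Y\right)$ ($b{\left(G,Y \right)} = \left(- \frac{1}{2} + 2 \left(Y + Y\right)\right) \left(6 - \left(- \frac{1}{2} + 2 \left(Y + Y\right)\right)\right) Y = \left(- \frac{1}{2} + 2 \cdot 2 Y\right) \left(6 - \left(- \frac{1}{2} + 2 \cdot 2 Y\right)\right) Y = \left(- \frac{1}{2} + 4 Y\right) \left(6 - \left(- \frac{1}{2} + 4 Y\right)\right) Y = \left(- \frac{1}{2} + 4 Y\right) \left(\frac{13}{2} - 4 Y\right) Y = Y \left(- \frac{1}{2} + 4 Y\right) \left(\frac{13}{2} - 4 Y\right)$)
$b{\left(-17,-2 \right)} 6 = \frac{1}{4} \left(-2\right) \left(-1 + 8 \left(-2\right)\right) \left(13 - -16\right) 6 = \frac{1}{4} \left(-2\right) \left(-1 - 16\right) \left(13 + 16\right) 6 = \frac{1}{4} \left(-2\right) \left(-17\right) 29 \cdot 6 = \frac{493}{2} \cdot 6 = 1479$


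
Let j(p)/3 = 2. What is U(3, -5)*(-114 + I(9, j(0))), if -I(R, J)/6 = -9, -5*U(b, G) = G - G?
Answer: 0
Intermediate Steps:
j(p) = 6 (j(p) = 3*2 = 6)
U(b, G) = 0 (U(b, G) = -(G - G)/5 = -⅕*0 = 0)
I(R, J) = 54 (I(R, J) = -6*(-9) = 54)
U(3, -5)*(-114 + I(9, j(0))) = 0*(-114 + 54) = 0*(-60) = 0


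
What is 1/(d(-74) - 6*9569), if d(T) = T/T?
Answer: -1/57413 ≈ -1.7418e-5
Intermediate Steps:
d(T) = 1
1/(d(-74) - 6*9569) = 1/(1 - 6*9569) = 1/(1 - 57414) = 1/(-57413) = -1/57413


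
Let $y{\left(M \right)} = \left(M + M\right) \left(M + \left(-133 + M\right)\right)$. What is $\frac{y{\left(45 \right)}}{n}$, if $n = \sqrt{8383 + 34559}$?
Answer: $- \frac{645 \sqrt{42942}}{7157} \approx -18.675$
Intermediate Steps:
$y{\left(M \right)} = 2 M \left(-133 + 2 M\right)$
$n = \sqrt{42942} \approx 207.22$
$\frac{y{\left(45 \right)}}{n} = \frac{2 \cdot 45 \left(-133 + 2 \cdot 45\right)}{\sqrt{42942}} = 2 \cdot 45 \left(-133 + 90\right) \frac{\sqrt{42942}}{42942} = 2 \cdot 45 \left(-43\right) \frac{\sqrt{42942}}{42942} = - 3870 \frac{\sqrt{42942}}{42942} = - \frac{645 \sqrt{42942}}{7157}$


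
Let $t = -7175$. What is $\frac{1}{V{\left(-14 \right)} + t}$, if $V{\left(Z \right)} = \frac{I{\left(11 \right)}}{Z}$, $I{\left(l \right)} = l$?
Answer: $- \frac{14}{100461} \approx -0.00013936$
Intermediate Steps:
$V{\left(Z \right)} = \frac{11}{Z}$
$\frac{1}{V{\left(-14 \right)} + t} = \frac{1}{\frac{11}{-14} - 7175} = \frac{1}{11 \left(- \frac{1}{14}\right) - 7175} = \frac{1}{- \frac{11}{14} - 7175} = \frac{1}{- \frac{100461}{14}} = - \frac{14}{100461}$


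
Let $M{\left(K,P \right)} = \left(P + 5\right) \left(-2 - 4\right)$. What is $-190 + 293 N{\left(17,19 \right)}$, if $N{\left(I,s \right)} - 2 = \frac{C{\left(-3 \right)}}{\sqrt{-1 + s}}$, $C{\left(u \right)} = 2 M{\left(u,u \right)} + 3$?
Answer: $396 - \frac{2051 \sqrt{2}}{2} \approx -1054.3$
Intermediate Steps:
$M{\left(K,P \right)} = -30 - 6 P$ ($M{\left(K,P \right)} = \left(5 + P\right) \left(-6\right) = -30 - 6 P$)
$C{\left(u \right)} = -57 - 12 u$ ($C{\left(u \right)} = 2 \left(-30 - 6 u\right) + 3 = \left(-60 - 12 u\right) + 3 = -57 - 12 u$)
$N{\left(I,s \right)} = 2 - \frac{21}{\sqrt{-1 + s}}$ ($N{\left(I,s \right)} = 2 + \frac{-57 - -36}{\sqrt{-1 + s}} = 2 + \frac{-57 + 36}{\sqrt{-1 + s}} = 2 - \frac{21}{\sqrt{-1 + s}}$)
$-190 + 293 N{\left(17,19 \right)} = -190 + 293 \left(2 - \frac{21}{\sqrt{-1 + 19}}\right) = -190 + 293 \left(2 - \frac{21}{3 \sqrt{2}}\right) = -190 + 293 \left(2 - 21 \frac{\sqrt{2}}{6}\right) = -190 + 293 \left(2 - \frac{7 \sqrt{2}}{2}\right) = -190 + \left(586 - \frac{2051 \sqrt{2}}{2}\right) = 396 - \frac{2051 \sqrt{2}}{2}$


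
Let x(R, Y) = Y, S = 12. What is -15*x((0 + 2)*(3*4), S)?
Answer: -180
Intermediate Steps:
-15*x((0 + 2)*(3*4), S) = -15*12 = -180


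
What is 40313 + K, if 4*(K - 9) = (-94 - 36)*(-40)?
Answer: 41622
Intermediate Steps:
K = 1309 (K = 9 + ((-94 - 36)*(-40))/4 = 9 + (-130*(-40))/4 = 9 + (¼)*5200 = 9 + 1300 = 1309)
40313 + K = 40313 + 1309 = 41622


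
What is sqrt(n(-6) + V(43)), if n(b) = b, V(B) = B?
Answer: sqrt(37) ≈ 6.0828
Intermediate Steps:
sqrt(n(-6) + V(43)) = sqrt(-6 + 43) = sqrt(37)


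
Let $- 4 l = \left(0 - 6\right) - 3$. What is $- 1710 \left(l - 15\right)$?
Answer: $\frac{43605}{2} \approx 21803.0$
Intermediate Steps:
$l = \frac{9}{4}$ ($l = - \frac{\left(0 - 6\right) - 3}{4} = - \frac{-6 - 3}{4} = \left(- \frac{1}{4}\right) \left(-9\right) = \frac{9}{4} \approx 2.25$)
$- 1710 \left(l - 15\right) = - 1710 \left(\frac{9}{4} - 15\right) = \left(-1710\right) \left(- \frac{51}{4}\right) = \frac{43605}{2}$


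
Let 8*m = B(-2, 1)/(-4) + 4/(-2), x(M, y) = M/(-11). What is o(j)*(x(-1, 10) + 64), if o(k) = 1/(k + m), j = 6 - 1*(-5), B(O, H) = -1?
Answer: 1504/253 ≈ 5.9447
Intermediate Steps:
x(M, y) = -M/11 (x(M, y) = M*(-1/11) = -M/11)
m = -7/32 (m = (-1/(-4) + 4/(-2))/8 = (-1*(-¼) + 4*(-½))/8 = (¼ - 2)/8 = (⅛)*(-7/4) = -7/32 ≈ -0.21875)
j = 11 (j = 6 + 5 = 11)
o(k) = 1/(-7/32 + k) (o(k) = 1/(k - 7/32) = 1/(-7/32 + k))
o(j)*(x(-1, 10) + 64) = (32/(-7 + 32*11))*(-1/11*(-1) + 64) = (32/(-7 + 352))*(1/11 + 64) = (32/345)*(705/11) = 1504/253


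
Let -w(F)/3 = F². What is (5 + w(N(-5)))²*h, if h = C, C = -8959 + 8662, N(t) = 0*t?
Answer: -7425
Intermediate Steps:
N(t) = 0
C = -297
w(F) = -3*F²
h = -297
(5 + w(N(-5)))²*h = (5 - 3*0²)²*(-297) = (5 - 3*0)²*(-297) = (5 + 0)²*(-297) = 5²*(-297) = 25*(-297) = -7425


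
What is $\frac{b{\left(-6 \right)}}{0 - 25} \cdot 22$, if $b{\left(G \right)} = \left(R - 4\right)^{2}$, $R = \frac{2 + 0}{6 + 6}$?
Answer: $- \frac{5819}{450} \approx -12.931$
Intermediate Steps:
$R = \frac{1}{6}$ ($R = \frac{2}{12} = 2 \cdot \frac{1}{12} = \frac{1}{6} \approx 0.16667$)
$b{\left(G \right)} = \frac{529}{36}$ ($b{\left(G \right)} = \left(\frac{1}{6} - 4\right)^{2} = \left(- \frac{23}{6}\right)^{2} = \frac{529}{36}$)
$\frac{b{\left(-6 \right)}}{0 - 25} \cdot 22 = \frac{1}{0 - 25} \cdot \frac{529}{36} \cdot 22 = \frac{1}{-25} \cdot \frac{529}{36} \cdot 22 = \left(- \frac{1}{25}\right) \frac{529}{36} \cdot 22 = \left(- \frac{529}{900}\right) 22 = - \frac{5819}{450}$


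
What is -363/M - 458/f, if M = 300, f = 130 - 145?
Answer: 8797/300 ≈ 29.323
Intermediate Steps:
f = -15
-363/M - 458/f = -363/300 - 458/(-15) = -363*1/300 - 458*(-1/15) = -121/100 + 458/15 = 8797/300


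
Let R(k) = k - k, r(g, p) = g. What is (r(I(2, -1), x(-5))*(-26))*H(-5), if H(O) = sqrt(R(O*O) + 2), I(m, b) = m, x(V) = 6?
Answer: -52*sqrt(2) ≈ -73.539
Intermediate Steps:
R(k) = 0
H(O) = sqrt(2) (H(O) = sqrt(0 + 2) = sqrt(2))
(r(I(2, -1), x(-5))*(-26))*H(-5) = (2*(-26))*sqrt(2) = -52*sqrt(2)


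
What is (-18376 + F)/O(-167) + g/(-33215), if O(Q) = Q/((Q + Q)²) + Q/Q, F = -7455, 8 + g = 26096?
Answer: -573145812916/22154405 ≈ -25871.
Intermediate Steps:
g = 26088 (g = -8 + 26096 = 26088)
O(Q) = 1 + 1/(4*Q) (O(Q) = Q/((2*Q)²) + 1 = Q/((4*Q²)) + 1 = Q*(1/(4*Q²)) + 1 = 1/(4*Q) + 1 = 1 + 1/(4*Q))
(-18376 + F)/O(-167) + g/(-33215) = (-18376 - 7455)/(((¼ - 167)/(-167))) + 26088/(-33215) = -25831/((-1/167*(-667/4))) + 26088*(-1/33215) = -25831/667/668 - 26088/33215 = -25831*668/667 - 26088/33215 = -17255108/667 - 26088/33215 = -573145812916/22154405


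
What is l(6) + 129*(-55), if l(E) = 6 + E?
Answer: -7083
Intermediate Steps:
l(6) + 129*(-55) = (6 + 6) + 129*(-55) = 12 - 7095 = -7083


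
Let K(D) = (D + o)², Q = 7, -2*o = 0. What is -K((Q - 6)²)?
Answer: -1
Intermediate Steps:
o = 0 (o = -½*0 = 0)
K(D) = D² (K(D) = (D + 0)² = D²)
-K((Q - 6)²) = -((7 - 6)²)² = -(1²)² = -1*1² = -1*1 = -1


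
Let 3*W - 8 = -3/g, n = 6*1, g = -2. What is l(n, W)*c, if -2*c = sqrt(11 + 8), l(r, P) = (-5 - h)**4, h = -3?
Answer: -8*sqrt(19) ≈ -34.871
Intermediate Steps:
n = 6
W = 19/6 (W = 8/3 + (-3/(-2))/3 = 8/3 + (-3*(-1/2))/3 = 8/3 + (1/3)*(3/2) = 8/3 + 1/2 = 19/6 ≈ 3.1667)
l(r, P) = 16 (l(r, P) = (-5 - 1*(-3))**4 = (-5 + 3)**4 = (-2)**4 = 16)
c = -sqrt(19)/2 (c = -sqrt(11 + 8)/2 = -sqrt(19)/2 ≈ -2.1795)
l(n, W)*c = 16*(-sqrt(19)/2) = -8*sqrt(19)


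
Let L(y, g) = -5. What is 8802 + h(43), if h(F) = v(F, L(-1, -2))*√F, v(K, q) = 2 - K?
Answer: 8802 - 41*√43 ≈ 8533.1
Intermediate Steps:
h(F) = √F*(2 - F) (h(F) = (2 - F)*√F = √F*(2 - F))
8802 + h(43) = 8802 + √43*(2 - 1*43) = 8802 + √43*(2 - 43) = 8802 + √43*(-41) = 8802 - 41*√43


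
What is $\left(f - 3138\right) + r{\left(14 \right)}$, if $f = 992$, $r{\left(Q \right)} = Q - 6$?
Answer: $-2138$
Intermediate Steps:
$r{\left(Q \right)} = -6 + Q$
$\left(f - 3138\right) + r{\left(14 \right)} = \left(992 - 3138\right) + \left(-6 + 14\right) = -2146 + 8 = -2138$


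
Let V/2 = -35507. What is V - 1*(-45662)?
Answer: -25352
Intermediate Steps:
V = -71014 (V = 2*(-35507) = -71014)
V - 1*(-45662) = -71014 - 1*(-45662) = -71014 + 45662 = -25352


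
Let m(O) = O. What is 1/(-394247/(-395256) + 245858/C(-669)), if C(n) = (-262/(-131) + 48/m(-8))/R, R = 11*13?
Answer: -395256/3474071980669 ≈ -1.1377e-7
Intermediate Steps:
R = 143
C(n) = -4/143 (C(n) = (-262/(-131) + 48/(-8))/143 = (-262*(-1/131) + 48*(-1/8))*(1/143) = (2 - 6)*(1/143) = -4*1/143 = -4/143)
1/(-394247/(-395256) + 245858/C(-669)) = 1/(-394247/(-395256) + 245858/(-4/143)) = 1/(-394247*(-1/395256) + 245858*(-143/4)) = 1/(394247/395256 - 17578847/2) = 1/(-3474071980669/395256) = -395256/3474071980669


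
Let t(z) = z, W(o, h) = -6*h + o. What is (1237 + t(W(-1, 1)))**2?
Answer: 1512900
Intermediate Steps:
W(o, h) = o - 6*h
(1237 + t(W(-1, 1)))**2 = (1237 + (-1 - 6*1))**2 = (1237 + (-1 - 6))**2 = (1237 - 7)**2 = 1230**2 = 1512900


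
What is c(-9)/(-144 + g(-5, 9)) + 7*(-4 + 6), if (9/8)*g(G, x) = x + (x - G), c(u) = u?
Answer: 15649/1112 ≈ 14.073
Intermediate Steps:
g(G, x) = -8*G/9 + 16*x/9 (g(G, x) = 8*(x + (x - G))/9 = 8*(-G + 2*x)/9 = -8*G/9 + 16*x/9)
c(-9)/(-144 + g(-5, 9)) + 7*(-4 + 6) = -9/(-144 + (-8/9*(-5) + (16/9)*9)) + 7*(-4 + 6) = -9/(-144 + (40/9 + 16)) + 7*2 = -9/(-144 + 184/9) + 14 = -9/(-1112/9) + 14 = -9*(-9/1112) + 14 = 81/1112 + 14 = 15649/1112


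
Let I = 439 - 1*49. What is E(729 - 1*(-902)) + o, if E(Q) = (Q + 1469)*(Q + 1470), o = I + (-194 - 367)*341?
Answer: 9422189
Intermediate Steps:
I = 390 (I = 439 - 49 = 390)
o = -190911 (o = 390 + (-194 - 367)*341 = 390 - 561*341 = 390 - 191301 = -190911)
E(Q) = (1469 + Q)*(1470 + Q)
E(729 - 1*(-902)) + o = (2159430 + (729 - 1*(-902))**2 + 2939*(729 - 1*(-902))) - 190911 = (2159430 + (729 + 902)**2 + 2939*(729 + 902)) - 190911 = (2159430 + 1631**2 + 2939*1631) - 190911 = (2159430 + 2660161 + 4793509) - 190911 = 9613100 - 190911 = 9422189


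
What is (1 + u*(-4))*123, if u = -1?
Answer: 615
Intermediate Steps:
(1 + u*(-4))*123 = (1 - 1*(-4))*123 = (1 + 4)*123 = 5*123 = 615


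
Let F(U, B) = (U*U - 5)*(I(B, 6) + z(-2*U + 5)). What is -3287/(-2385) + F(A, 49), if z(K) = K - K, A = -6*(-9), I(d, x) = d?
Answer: 340197302/2385 ≈ 1.4264e+5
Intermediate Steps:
A = 54
z(K) = 0
F(U, B) = B*(-5 + U²) (F(U, B) = (U*U - 5)*(B + 0) = (U² - 5)*B = (-5 + U²)*B = B*(-5 + U²))
-3287/(-2385) + F(A, 49) = -3287/(-2385) + 49*(-5 + 54²) = -3287*(-1/2385) + 49*(-5 + 2916) = 3287/2385 + 49*2911 = 3287/2385 + 142639 = 340197302/2385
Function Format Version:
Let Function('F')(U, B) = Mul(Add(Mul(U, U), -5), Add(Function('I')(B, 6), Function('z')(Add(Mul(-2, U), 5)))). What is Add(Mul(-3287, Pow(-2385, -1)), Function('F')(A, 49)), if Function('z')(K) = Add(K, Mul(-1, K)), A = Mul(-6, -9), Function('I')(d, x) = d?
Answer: Rational(340197302, 2385) ≈ 1.4264e+5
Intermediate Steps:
A = 54
Function('z')(K) = 0
Function('F')(U, B) = Mul(B, Add(-5, Pow(U, 2))) (Function('F')(U, B) = Mul(Add(Mul(U, U), -5), Add(B, 0)) = Mul(Add(Pow(U, 2), -5), B) = Mul(Add(-5, Pow(U, 2)), B) = Mul(B, Add(-5, Pow(U, 2))))
Add(Mul(-3287, Pow(-2385, -1)), Function('F')(A, 49)) = Add(Mul(-3287, Pow(-2385, -1)), Mul(49, Add(-5, Pow(54, 2)))) = Add(Mul(-3287, Rational(-1, 2385)), Mul(49, Add(-5, 2916))) = Add(Rational(3287, 2385), Mul(49, 2911)) = Add(Rational(3287, 2385), 142639) = Rational(340197302, 2385)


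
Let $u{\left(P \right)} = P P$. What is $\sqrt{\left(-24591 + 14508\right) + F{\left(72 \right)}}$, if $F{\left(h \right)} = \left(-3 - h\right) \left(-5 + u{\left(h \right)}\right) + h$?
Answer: $2 i \sqrt{99609} \approx 631.22 i$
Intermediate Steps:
$u{\left(P \right)} = P^{2}$
$F{\left(h \right)} = h + \left(-5 + h^{2}\right) \left(-3 - h\right)$ ($F{\left(h \right)} = \left(-3 - h\right) \left(-5 + h^{2}\right) + h = \left(-5 + h^{2}\right) \left(-3 - h\right) + h = h + \left(-5 + h^{2}\right) \left(-3 - h\right)$)
$\sqrt{\left(-24591 + 14508\right) + F{\left(72 \right)}} = \sqrt{\left(-24591 + 14508\right) + \left(15 - 72^{3} - 3 \cdot 72^{2} + 6 \cdot 72\right)} = \sqrt{-10083 + \left(15 - 373248 - 15552 + 432\right)} = \sqrt{-10083 - 388353} = \sqrt{-398436} = 2 i \sqrt{99609}$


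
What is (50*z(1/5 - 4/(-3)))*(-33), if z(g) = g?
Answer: -2530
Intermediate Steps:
(50*z(1/5 - 4/(-3)))*(-33) = (50*(1/5 - 4/(-3)))*(-33) = (50*(1*(⅕) - 4*(-⅓)))*(-33) = (50*(⅕ + 4/3))*(-33) = (50*(23/15))*(-33) = (230/3)*(-33) = -2530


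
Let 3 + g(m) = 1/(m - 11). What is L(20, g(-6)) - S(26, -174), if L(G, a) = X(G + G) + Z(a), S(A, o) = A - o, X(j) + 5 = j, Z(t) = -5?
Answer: -170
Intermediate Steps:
X(j) = -5 + j
g(m) = -3 + 1/(-11 + m) (g(m) = -3 + 1/(m - 11) = -3 + 1/(-11 + m))
L(G, a) = -10 + 2*G (L(G, a) = (-5 + (G + G)) - 5 = (-5 + 2*G) - 5 = -10 + 2*G)
L(20, g(-6)) - S(26, -174) = (-10 + 2*20) - (26 - 1*(-174)) = (-10 + 40) - (26 + 174) = 30 - 1*200 = 30 - 200 = -170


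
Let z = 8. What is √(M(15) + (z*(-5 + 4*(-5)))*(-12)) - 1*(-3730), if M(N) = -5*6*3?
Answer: 3730 + √2310 ≈ 3778.1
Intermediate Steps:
M(N) = -90 (M(N) = -30*3 = -90)
√(M(15) + (z*(-5 + 4*(-5)))*(-12)) - 1*(-3730) = √(-90 + (8*(-5 + 4*(-5)))*(-12)) - 1*(-3730) = √(-90 + (8*(-5 - 20))*(-12)) + 3730 = √(-90 + (8*(-25))*(-12)) + 3730 = √(-90 - 200*(-12)) + 3730 = √(-90 + 2400) + 3730 = √2310 + 3730 = 3730 + √2310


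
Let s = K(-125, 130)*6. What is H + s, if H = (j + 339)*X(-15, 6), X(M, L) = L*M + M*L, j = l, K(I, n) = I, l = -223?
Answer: -21630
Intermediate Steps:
j = -223
X(M, L) = 2*L*M (X(M, L) = L*M + L*M = 2*L*M)
H = -20880 (H = (-223 + 339)*(2*6*(-15)) = 116*(-180) = -20880)
s = -750 (s = -125*6 = -750)
H + s = -20880 - 750 = -21630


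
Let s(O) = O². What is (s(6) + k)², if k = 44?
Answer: 6400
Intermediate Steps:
(s(6) + k)² = (6² + 44)² = (36 + 44)² = 80² = 6400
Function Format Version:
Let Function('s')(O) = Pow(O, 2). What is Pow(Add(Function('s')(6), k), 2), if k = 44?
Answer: 6400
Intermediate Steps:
Pow(Add(Function('s')(6), k), 2) = Pow(Add(Pow(6, 2), 44), 2) = Pow(Add(36, 44), 2) = Pow(80, 2) = 6400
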